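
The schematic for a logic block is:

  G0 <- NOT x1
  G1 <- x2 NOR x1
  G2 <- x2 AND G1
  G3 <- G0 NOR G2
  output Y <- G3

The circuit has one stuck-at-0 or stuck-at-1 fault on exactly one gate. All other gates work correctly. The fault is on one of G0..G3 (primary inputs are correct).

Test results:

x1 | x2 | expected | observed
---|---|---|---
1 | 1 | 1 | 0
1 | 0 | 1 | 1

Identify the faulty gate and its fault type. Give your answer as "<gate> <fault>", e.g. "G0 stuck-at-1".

Fault-free values for test 1 (x1=1, x2=1): G0=0, G1=0, G2=0, G3=1, giving Y=1. Observed 0.
Test 1: faults giving observed 0 are {G0 stuck-at-1, G1 stuck-at-1, G2 stuck-at-1, G3 stuck-at-0}.
Test 2 (x1=1, x2=0): fault-free G0=0, G1=0, G2=0, G3=1 → 1; observed 1. Eliminates G0 stuck-at-1, G2 stuck-at-1, G3 stuck-at-0.
Only G1 stuck-at-1 is consistent with every test.

G1 stuck-at-1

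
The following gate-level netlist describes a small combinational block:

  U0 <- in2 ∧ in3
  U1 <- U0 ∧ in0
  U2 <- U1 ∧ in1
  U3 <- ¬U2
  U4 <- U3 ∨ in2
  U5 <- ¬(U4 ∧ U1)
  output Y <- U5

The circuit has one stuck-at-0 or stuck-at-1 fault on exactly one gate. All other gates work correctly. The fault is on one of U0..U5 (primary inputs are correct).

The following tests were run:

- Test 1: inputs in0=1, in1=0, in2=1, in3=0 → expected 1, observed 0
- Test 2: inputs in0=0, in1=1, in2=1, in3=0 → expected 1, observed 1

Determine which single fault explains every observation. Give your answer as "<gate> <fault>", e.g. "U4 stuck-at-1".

U0 stuck-at-1

Fault-free values for test 1 (in0=1, in1=0, in2=1, in3=0): U0=0, U1=0, U2=0, U3=1, U4=1, U5=1, giving Y=1. Observed 0.
Test 1: faults giving observed 0 are {U0 stuck-at-1, U1 stuck-at-1, U5 stuck-at-0}.
Test 2 (in0=0, in1=1, in2=1, in3=0): fault-free U0=0, U1=0, U2=0, U3=1, U4=1, U5=1 → 1; observed 1. Eliminates U1 stuck-at-1, U5 stuck-at-0.
Only U0 stuck-at-1 is consistent with every test.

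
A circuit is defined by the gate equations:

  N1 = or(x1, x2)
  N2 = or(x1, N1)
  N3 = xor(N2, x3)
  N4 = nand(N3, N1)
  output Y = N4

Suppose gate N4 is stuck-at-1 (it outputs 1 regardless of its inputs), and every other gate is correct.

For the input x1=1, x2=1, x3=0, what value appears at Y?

Propagate with N4 forced: N1=1, N2=1, N3=1, N4=1 [stuck-at-1].
So Y = 1. (Without the fault it would be 0.)

1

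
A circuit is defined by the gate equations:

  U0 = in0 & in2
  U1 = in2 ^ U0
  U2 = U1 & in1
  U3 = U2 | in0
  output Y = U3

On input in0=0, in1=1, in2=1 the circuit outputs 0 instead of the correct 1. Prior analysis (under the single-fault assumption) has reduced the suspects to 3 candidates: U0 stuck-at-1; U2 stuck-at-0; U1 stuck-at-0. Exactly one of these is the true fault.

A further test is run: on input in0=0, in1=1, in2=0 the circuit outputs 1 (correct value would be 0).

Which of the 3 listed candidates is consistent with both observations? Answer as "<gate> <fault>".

Evaluate each candidate on input in0=0, in1=1, in2=0:
  U0 stuck-at-1: U0=1 [stuck-at-1], U1=1, U2=1, U3=1 → 1 — matches
  U2 stuck-at-0: U0=0, U1=0, U2=0 [stuck-at-0], U3=0 → 0 — eliminated
  U1 stuck-at-0: U0=0, U1=0 [stuck-at-0], U2=0, U3=0 → 0 — eliminated
Only U0 stuck-at-1 reproduces the observed 1.

U0 stuck-at-1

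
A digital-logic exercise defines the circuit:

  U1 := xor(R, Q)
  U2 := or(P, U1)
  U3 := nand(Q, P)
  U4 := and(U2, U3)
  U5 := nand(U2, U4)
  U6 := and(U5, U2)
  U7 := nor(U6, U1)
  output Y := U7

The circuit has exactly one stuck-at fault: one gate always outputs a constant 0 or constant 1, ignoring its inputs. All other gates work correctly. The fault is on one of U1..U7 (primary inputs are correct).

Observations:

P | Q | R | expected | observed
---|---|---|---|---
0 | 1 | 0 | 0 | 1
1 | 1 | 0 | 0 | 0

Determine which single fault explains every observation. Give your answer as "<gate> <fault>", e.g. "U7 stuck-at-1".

U1 stuck-at-0

Fault-free values for test 1 (P=0, Q=1, R=0): U1=1, U2=1, U3=1, U4=1, U5=0, U6=0, U7=0, giving Y=0. Observed 1.
Test 1: faults giving observed 1 are {U1 stuck-at-0, U7 stuck-at-1}.
Test 2 (P=1, Q=1, R=0): fault-free U1=1, U2=1, U3=0, U4=0, U5=1, U6=1, U7=0 → 0; observed 0. Eliminates U7 stuck-at-1.
Only U1 stuck-at-0 is consistent with every test.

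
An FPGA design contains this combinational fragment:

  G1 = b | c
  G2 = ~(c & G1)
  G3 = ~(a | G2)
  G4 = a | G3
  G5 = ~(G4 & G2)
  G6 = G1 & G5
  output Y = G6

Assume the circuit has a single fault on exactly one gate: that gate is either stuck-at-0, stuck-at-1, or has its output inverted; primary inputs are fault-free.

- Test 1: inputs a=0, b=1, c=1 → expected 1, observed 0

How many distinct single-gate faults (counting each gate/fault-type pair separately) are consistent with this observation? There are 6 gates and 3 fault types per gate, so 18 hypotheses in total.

Fault-free: G1=1, G2=0, G3=1, G4=1, G5=1, G6=1 → 1. Observed 0.
  G1: stuck-at-0, inverted output ✓; others ✗
  G2: none of the 3 fault types match ✗
  G3: none of the 3 fault types match ✗
  G4: none of the 3 fault types match ✗
  G5: stuck-at-0, inverted output ✓; others ✗
  G6: stuck-at-0, inverted output ✓; others ✗
Consistent faults: {G1 stuck-at-0, G1 inverted output, G5 stuck-at-0, G5 inverted output, G6 stuck-at-0, G6 inverted output} — 6 in all.

6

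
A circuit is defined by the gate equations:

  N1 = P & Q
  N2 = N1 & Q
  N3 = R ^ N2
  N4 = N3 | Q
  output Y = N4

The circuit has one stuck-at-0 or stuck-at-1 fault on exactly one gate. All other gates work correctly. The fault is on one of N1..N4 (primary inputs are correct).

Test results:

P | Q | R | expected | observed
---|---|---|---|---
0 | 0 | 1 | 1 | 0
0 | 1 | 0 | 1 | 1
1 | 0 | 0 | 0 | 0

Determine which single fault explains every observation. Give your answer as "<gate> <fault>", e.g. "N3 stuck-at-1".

N3 stuck-at-0

Fault-free values for test 1 (P=0, Q=0, R=1): N1=0, N2=0, N3=1, N4=1, giving Y=1. Observed 0.
Test 1: faults giving observed 0 are {N2 stuck-at-1, N3 stuck-at-0, N4 stuck-at-0}.
Test 2 (P=0, Q=1, R=0): fault-free N1=0, N2=0, N3=0, N4=1 → 1; observed 1. Eliminates N4 stuck-at-0.
Test 3 (P=1, Q=0, R=0): fault-free N1=0, N2=0, N3=0, N4=0 → 0; observed 0. Eliminates N2 stuck-at-1.
Only N3 stuck-at-0 is consistent with every test.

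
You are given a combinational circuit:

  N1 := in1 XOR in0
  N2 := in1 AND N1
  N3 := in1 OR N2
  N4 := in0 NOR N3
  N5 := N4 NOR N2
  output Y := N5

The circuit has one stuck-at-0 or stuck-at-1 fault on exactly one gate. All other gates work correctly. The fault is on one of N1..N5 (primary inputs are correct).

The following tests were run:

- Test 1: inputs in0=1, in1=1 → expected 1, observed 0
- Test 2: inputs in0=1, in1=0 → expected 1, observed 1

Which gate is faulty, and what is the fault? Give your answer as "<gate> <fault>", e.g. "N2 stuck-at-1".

N1 stuck-at-1

Fault-free values for test 1 (in0=1, in1=1): N1=0, N2=0, N3=1, N4=0, N5=1, giving Y=1. Observed 0.
Test 1: faults giving observed 0 are {N1 stuck-at-1, N2 stuck-at-1, N4 stuck-at-1, N5 stuck-at-0}.
Test 2 (in0=1, in1=0): fault-free N1=1, N2=0, N3=0, N4=0, N5=1 → 1; observed 1. Eliminates N2 stuck-at-1, N4 stuck-at-1, N5 stuck-at-0.
Only N1 stuck-at-1 is consistent with every test.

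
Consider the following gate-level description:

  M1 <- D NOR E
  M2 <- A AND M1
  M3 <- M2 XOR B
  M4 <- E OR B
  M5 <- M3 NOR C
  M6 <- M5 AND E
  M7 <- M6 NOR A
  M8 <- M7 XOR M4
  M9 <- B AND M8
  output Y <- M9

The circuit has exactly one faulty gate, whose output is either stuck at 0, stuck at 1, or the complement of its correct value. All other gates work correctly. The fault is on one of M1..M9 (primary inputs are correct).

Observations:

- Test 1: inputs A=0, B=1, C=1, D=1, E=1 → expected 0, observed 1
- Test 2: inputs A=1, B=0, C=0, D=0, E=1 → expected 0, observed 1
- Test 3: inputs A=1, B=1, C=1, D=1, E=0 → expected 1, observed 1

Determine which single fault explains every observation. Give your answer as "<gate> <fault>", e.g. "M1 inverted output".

Fault-free values for test 1 (A=0, B=1, C=1, D=1, E=1): M1=0, M2=0, M3=1, M4=1, M5=0, M6=0, M7=1, M8=0, M9=0, giving Y=0. Observed 1.
Test 1: faults giving observed 1 are {M4 stuck-at-0, M4 inverted output, M5 stuck-at-1, M5 inverted output, M6 stuck-at-1, M6 inverted output, M7 stuck-at-0, M7 inverted output, M8 stuck-at-1, M8 inverted output, M9 stuck-at-1, M9 inverted output}.
Test 2 (A=1, B=0, C=0, D=0, E=1): fault-free M1=0, M2=0, M3=0, M4=1, M5=1, M6=1, M7=0, M8=1, M9=0 → 0; observed 1. Eliminates M4 stuck-at-0, M4 inverted output, M5 stuck-at-1, M5 inverted output, M6 stuck-at-1, M6 inverted output, M7 stuck-at-0, M7 inverted output, M8 stuck-at-1, M8 inverted output.
Test 3 (A=1, B=1, C=1, D=1, E=0): fault-free M1=0, M2=0, M3=1, M4=1, M5=0, M6=0, M7=0, M8=1, M9=1 → 1; observed 1. Eliminates M9 inverted output.
Only M9 stuck-at-1 is consistent with every test.

M9 stuck-at-1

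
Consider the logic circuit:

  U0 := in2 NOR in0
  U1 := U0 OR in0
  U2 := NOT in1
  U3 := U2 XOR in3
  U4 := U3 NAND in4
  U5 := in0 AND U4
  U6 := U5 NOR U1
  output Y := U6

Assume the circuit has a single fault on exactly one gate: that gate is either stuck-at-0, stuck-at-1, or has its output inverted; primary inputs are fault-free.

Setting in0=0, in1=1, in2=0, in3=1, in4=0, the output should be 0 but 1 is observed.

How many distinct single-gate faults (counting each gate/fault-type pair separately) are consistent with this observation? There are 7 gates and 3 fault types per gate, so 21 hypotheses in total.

Fault-free: U0=1, U1=1, U2=0, U3=1, U4=1, U5=0, U6=0 → 0. Observed 1.
  U0: stuck-at-0, inverted output ✓; others ✗
  U1: stuck-at-0, inverted output ✓; others ✗
  U2: none of the 3 fault types match ✗
  U3: none of the 3 fault types match ✗
  U4: none of the 3 fault types match ✗
  U5: none of the 3 fault types match ✗
  U6: stuck-at-1, inverted output ✓; others ✗
Consistent faults: {U0 stuck-at-0, U0 inverted output, U1 stuck-at-0, U1 inverted output, U6 stuck-at-1, U6 inverted output} — 6 in all.

6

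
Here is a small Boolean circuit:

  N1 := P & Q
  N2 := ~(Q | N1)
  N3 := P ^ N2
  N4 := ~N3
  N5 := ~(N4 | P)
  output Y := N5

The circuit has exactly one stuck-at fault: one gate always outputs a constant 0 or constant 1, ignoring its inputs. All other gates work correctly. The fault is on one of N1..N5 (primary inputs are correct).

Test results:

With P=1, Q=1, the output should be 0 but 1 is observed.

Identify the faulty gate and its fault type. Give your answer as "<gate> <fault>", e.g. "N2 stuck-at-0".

Fault-free values for test 1 (P=1, Q=1): N1=1, N2=0, N3=1, N4=0, N5=0, giving Y=0. Observed 1.
Test 1: faults giving observed 1 are {N5 stuck-at-1}.
Only N5 stuck-at-1 is consistent with every test.

N5 stuck-at-1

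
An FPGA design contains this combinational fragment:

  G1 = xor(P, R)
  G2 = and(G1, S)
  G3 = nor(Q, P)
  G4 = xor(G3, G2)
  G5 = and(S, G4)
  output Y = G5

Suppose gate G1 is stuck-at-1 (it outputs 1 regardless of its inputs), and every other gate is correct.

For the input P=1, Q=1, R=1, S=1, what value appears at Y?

1

Propagate with G1 forced: G1=1 [stuck-at-1], G2=1, G3=0, G4=1, G5=1.
So Y = 1. (Without the fault it would be 0.)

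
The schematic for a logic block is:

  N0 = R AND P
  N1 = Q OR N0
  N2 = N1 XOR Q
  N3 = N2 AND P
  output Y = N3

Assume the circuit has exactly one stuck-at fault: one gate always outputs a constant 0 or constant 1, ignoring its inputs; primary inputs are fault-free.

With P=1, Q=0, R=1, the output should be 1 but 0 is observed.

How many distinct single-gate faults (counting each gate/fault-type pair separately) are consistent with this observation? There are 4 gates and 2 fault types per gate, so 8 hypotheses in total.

Fault-free: N0=1, N1=1, N2=1, N3=1 → 1. Observed 0.
  N0 stuck-at-0: output 0 ✓
  N0 stuck-at-1: output 1 ✗
  N1 stuck-at-0: output 0 ✓
  N1 stuck-at-1: output 1 ✗
  N2 stuck-at-0: output 0 ✓
  N2 stuck-at-1: output 1 ✗
  N3 stuck-at-0: output 0 ✓
  N3 stuck-at-1: output 1 ✗
Consistent faults: {N0 stuck-at-0, N1 stuck-at-0, N2 stuck-at-0, N3 stuck-at-0} — 4 in all.

4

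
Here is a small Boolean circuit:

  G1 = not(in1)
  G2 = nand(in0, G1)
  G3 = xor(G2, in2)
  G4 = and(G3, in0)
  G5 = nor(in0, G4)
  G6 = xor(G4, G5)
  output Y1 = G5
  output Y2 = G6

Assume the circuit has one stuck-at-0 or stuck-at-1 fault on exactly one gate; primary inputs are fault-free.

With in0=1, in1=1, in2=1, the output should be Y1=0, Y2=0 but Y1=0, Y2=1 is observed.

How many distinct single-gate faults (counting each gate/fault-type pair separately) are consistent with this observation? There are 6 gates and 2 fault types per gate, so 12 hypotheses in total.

5

Fault-free: G1=0, G2=1, G3=0, G4=0, G5=0, G6=0 → Y1=0, Y2=0. Observed Y1=0, Y2=1.
  G1 stuck-at-0: output Y1=0, Y2=0 ✗
  G1 stuck-at-1: output Y1=0, Y2=1 ✓
  G2 stuck-at-0: output Y1=0, Y2=1 ✓
  G2 stuck-at-1: output Y1=0, Y2=0 ✗
  G3 stuck-at-0: output Y1=0, Y2=0 ✗
  G3 stuck-at-1: output Y1=0, Y2=1 ✓
  G4 stuck-at-0: output Y1=0, Y2=0 ✗
  G4 stuck-at-1: output Y1=0, Y2=1 ✓
  G5 stuck-at-0: output Y1=0, Y2=0 ✗
  G5 stuck-at-1: output Y1=1, Y2=1 ✗
  G6 stuck-at-0: output Y1=0, Y2=0 ✗
  G6 stuck-at-1: output Y1=0, Y2=1 ✓
Consistent faults: {G1 stuck-at-1, G2 stuck-at-0, G3 stuck-at-1, G4 stuck-at-1, G6 stuck-at-1} — 5 in all.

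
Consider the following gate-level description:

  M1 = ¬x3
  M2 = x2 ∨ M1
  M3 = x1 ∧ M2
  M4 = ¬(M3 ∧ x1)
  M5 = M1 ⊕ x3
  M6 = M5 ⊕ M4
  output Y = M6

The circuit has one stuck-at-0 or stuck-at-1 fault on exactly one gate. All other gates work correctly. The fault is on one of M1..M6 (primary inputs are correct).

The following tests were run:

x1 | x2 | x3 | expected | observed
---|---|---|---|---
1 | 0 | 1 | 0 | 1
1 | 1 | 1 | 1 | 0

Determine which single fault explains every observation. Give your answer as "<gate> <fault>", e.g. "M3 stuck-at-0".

Fault-free values for test 1 (x1=1, x2=0, x3=1): M1=0, M2=0, M3=0, M4=1, M5=1, M6=0, giving Y=0. Observed 1.
Test 1: faults giving observed 1 are {M2 stuck-at-1, M3 stuck-at-1, M4 stuck-at-0, M5 stuck-at-0, M6 stuck-at-1}.
Test 2 (x1=1, x2=1, x3=1): fault-free M1=0, M2=1, M3=1, M4=0, M5=1, M6=1 → 1; observed 0. Eliminates M2 stuck-at-1, M3 stuck-at-1, M4 stuck-at-0, M6 stuck-at-1.
Only M5 stuck-at-0 is consistent with every test.

M5 stuck-at-0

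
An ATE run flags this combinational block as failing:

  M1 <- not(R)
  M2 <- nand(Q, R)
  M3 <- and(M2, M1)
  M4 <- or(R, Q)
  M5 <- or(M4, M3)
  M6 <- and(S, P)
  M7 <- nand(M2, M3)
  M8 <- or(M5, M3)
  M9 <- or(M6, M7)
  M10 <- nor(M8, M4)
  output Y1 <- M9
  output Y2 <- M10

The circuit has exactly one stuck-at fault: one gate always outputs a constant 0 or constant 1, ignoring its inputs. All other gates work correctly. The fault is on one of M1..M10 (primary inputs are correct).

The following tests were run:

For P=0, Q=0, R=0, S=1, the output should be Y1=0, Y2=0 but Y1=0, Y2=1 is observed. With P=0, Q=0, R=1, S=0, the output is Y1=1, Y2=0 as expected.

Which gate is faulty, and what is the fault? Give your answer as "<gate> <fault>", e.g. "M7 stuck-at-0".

Fault-free values for test 1 (P=0, Q=0, R=0, S=1): M1=1, M2=1, M3=1, M4=0, M5=1, M6=0, M7=0, M8=1, M9=0, M10=0, giving Y1=0, Y2=0. Observed Y1=0, Y2=1.
Test 1: faults giving observed Y1=0, Y2=1 are {M8 stuck-at-0, M10 stuck-at-1}.
Test 2 (P=0, Q=0, R=1, S=0): fault-free M1=0, M2=1, M3=0, M4=1, M5=1, M6=0, M7=1, M8=1, M9=1, M10=0 → Y1=1, Y2=0; observed Y1=1, Y2=0. Eliminates M10 stuck-at-1.
Only M8 stuck-at-0 is consistent with every test.

M8 stuck-at-0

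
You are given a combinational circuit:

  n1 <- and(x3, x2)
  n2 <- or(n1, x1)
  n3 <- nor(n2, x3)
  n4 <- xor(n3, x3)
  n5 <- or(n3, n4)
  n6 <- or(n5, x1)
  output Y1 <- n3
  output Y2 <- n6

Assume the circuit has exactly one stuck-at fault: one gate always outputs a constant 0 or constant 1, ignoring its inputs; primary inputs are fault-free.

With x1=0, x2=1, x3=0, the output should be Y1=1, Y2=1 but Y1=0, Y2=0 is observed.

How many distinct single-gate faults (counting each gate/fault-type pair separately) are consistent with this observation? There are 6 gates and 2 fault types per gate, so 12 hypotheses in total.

Fault-free: n1=0, n2=0, n3=1, n4=1, n5=1, n6=1 → Y1=1, Y2=1. Observed Y1=0, Y2=0.
  n1 stuck-at-0: output Y1=1, Y2=1 ✗
  n1 stuck-at-1: output Y1=0, Y2=0 ✓
  n2 stuck-at-0: output Y1=1, Y2=1 ✗
  n2 stuck-at-1: output Y1=0, Y2=0 ✓
  n3 stuck-at-0: output Y1=0, Y2=0 ✓
  n3 stuck-at-1: output Y1=1, Y2=1 ✗
  n4 stuck-at-0: output Y1=1, Y2=1 ✗
  n4 stuck-at-1: output Y1=1, Y2=1 ✗
  n5 stuck-at-0: output Y1=1, Y2=0 ✗
  n5 stuck-at-1: output Y1=1, Y2=1 ✗
  n6 stuck-at-0: output Y1=1, Y2=0 ✗
  n6 stuck-at-1: output Y1=1, Y2=1 ✗
Consistent faults: {n1 stuck-at-1, n2 stuck-at-1, n3 stuck-at-0} — 3 in all.

3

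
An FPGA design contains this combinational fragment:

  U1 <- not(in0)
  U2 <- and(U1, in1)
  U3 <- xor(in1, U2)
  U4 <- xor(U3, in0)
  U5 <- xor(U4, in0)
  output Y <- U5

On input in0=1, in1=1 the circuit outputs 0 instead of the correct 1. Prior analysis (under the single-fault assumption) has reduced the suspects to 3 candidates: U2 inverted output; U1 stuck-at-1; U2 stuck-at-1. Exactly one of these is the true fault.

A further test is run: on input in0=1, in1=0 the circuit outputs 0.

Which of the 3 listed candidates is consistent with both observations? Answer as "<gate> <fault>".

U1 stuck-at-1

Evaluate each candidate on input in0=1, in1=0:
  U2 inverted output: U1=0, U2=1 [inverted output], U3=1, U4=0, U5=1 → 1 — eliminated
  U1 stuck-at-1: U1=1 [stuck-at-1], U2=0, U3=0, U4=1, U5=0 → 0 — matches
  U2 stuck-at-1: U1=0, U2=1 [stuck-at-1], U3=1, U4=0, U5=1 → 1 — eliminated
Only U1 stuck-at-1 reproduces the observed 0.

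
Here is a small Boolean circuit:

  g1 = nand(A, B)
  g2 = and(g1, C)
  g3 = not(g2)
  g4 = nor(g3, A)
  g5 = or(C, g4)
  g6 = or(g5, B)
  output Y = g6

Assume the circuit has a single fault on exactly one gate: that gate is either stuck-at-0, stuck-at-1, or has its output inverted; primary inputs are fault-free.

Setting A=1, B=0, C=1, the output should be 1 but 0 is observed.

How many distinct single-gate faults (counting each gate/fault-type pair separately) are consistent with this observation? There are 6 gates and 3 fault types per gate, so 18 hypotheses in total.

4

Fault-free: g1=1, g2=1, g3=0, g4=0, g5=1, g6=1 → 1. Observed 0.
  g1: none of the 3 fault types match ✗
  g2: none of the 3 fault types match ✗
  g3: none of the 3 fault types match ✗
  g4: none of the 3 fault types match ✗
  g5: stuck-at-0, inverted output ✓; others ✗
  g6: stuck-at-0, inverted output ✓; others ✗
Consistent faults: {g5 stuck-at-0, g5 inverted output, g6 stuck-at-0, g6 inverted output} — 4 in all.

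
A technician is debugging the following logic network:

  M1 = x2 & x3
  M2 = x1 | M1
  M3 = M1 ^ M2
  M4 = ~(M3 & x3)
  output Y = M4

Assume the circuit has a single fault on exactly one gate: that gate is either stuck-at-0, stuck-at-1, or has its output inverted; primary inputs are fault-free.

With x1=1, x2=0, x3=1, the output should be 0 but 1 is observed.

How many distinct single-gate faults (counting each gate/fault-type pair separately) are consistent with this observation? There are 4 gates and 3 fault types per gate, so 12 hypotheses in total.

8

Fault-free: M1=0, M2=1, M3=1, M4=0 → 0. Observed 1.
  M1 stuck-at-0: output 0 ✗
  M1 stuck-at-1: output 1 ✓
  M1 inverted output: output 1 ✓
  M2 stuck-at-0: output 1 ✓
  M2 stuck-at-1: output 0 ✗
  M2 inverted output: output 1 ✓
  M3 stuck-at-0: output 1 ✓
  M3 stuck-at-1: output 0 ✗
  M3 inverted output: output 1 ✓
  M4 stuck-at-0: output 0 ✗
  M4 stuck-at-1: output 1 ✓
  M4 inverted output: output 1 ✓
Consistent faults: {M1 stuck-at-1, M1 inverted output, M2 stuck-at-0, M2 inverted output, M3 stuck-at-0, M3 inverted output, M4 stuck-at-1, M4 inverted output} — 8 in all.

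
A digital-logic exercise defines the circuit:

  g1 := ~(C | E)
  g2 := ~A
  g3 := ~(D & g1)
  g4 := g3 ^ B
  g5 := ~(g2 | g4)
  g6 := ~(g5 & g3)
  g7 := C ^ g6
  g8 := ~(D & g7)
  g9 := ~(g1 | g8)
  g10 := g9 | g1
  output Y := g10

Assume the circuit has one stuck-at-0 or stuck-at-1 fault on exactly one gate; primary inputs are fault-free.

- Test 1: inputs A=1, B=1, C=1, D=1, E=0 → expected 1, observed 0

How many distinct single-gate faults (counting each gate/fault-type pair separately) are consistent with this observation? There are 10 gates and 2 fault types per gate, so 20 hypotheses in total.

Fault-free: g1=0, g2=0, g3=1, g4=0, g5=1, g6=0, g7=1, g8=0, g9=1, g10=1 → 1. Observed 0.
  g1: none of the 2 fault types match ✗
  g2: stuck-at-1 ✓; others ✗
  g3: stuck-at-0 ✓; others ✗
  g4: stuck-at-1 ✓; others ✗
  g5: stuck-at-0 ✓; others ✗
  g6: stuck-at-1 ✓; others ✗
  g7: stuck-at-0 ✓; others ✗
  g8: stuck-at-1 ✓; others ✗
  g9: stuck-at-0 ✓; others ✗
  g10: stuck-at-0 ✓; others ✗
Consistent faults: {g2 stuck-at-1, g3 stuck-at-0, g4 stuck-at-1, g5 stuck-at-0, g6 stuck-at-1, g7 stuck-at-0, g8 stuck-at-1, g9 stuck-at-0, g10 stuck-at-0} — 9 in all.

9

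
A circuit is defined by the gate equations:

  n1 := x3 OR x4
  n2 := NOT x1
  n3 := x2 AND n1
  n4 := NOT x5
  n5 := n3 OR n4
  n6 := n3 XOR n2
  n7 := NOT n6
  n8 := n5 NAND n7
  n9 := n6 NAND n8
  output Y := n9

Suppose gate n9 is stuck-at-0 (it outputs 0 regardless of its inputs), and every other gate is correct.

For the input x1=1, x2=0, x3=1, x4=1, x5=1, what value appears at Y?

0

Propagate with n9 forced: n1=1, n2=0, n3=0, n4=0, n5=0, n6=0, n7=1, n8=1, n9=0 [stuck-at-0].
So Y = 0. (Without the fault it would be 1.)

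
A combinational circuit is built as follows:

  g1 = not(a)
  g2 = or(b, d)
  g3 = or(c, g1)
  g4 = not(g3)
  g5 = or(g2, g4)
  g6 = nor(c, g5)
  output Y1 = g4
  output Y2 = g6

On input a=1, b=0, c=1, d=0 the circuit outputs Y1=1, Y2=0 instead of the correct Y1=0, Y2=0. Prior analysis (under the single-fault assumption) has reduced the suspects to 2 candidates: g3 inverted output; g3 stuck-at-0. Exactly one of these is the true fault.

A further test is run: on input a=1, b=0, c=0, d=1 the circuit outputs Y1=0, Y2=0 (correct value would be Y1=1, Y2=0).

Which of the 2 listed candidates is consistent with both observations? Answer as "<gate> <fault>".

g3 inverted output

Evaluate each candidate on input a=1, b=0, c=0, d=1:
  g3 inverted output: g1=0, g2=1, g3=1 [inverted output], g4=0, g5=1, g6=0 → Y1=0, Y2=0 — matches
  g3 stuck-at-0: g1=0, g2=1, g3=0 [stuck-at-0], g4=1, g5=1, g6=0 → Y1=1, Y2=0 — eliminated
Only g3 inverted output reproduces the observed Y1=0, Y2=0.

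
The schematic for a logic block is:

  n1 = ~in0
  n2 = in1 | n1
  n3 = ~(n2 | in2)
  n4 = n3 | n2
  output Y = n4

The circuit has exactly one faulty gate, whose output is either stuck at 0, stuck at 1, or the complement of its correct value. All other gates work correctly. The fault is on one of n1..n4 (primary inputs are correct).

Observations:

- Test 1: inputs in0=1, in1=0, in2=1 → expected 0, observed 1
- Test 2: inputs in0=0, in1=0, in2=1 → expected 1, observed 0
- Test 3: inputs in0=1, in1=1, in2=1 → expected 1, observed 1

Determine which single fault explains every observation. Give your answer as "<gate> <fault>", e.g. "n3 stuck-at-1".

n1 inverted output

Fault-free values for test 1 (in0=1, in1=0, in2=1): n1=0, n2=0, n3=0, n4=0, giving Y=0. Observed 1.
Test 1: faults giving observed 1 are {n1 stuck-at-1, n1 inverted output, n2 stuck-at-1, n2 inverted output, n3 stuck-at-1, n3 inverted output, n4 stuck-at-1, n4 inverted output}.
Test 2 (in0=0, in1=0, in2=1): fault-free n1=1, n2=1, n3=0, n4=1 → 1; observed 0. Eliminates n1 stuck-at-1, n2 stuck-at-1, n3 stuck-at-1, n3 inverted output, n4 stuck-at-1.
Test 3 (in0=1, in1=1, in2=1): fault-free n1=0, n2=1, n3=0, n4=1 → 1; observed 1. Eliminates n2 inverted output, n4 inverted output.
Only n1 inverted output is consistent with every test.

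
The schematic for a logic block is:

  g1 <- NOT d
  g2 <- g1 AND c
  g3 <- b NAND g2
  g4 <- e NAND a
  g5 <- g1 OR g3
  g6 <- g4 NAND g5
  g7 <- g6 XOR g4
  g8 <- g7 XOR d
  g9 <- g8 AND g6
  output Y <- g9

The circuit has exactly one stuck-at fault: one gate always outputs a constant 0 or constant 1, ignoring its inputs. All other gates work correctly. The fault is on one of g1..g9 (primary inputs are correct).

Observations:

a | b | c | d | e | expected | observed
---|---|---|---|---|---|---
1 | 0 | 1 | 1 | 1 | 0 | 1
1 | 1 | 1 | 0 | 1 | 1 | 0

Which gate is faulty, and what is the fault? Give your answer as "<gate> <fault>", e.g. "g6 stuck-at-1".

g7 stuck-at-0

Fault-free values for test 1 (a=1, b=0, c=1, d=1, e=1): g1=0, g2=0, g3=1, g4=0, g5=1, g6=1, g7=1, g8=0, g9=0, giving Y=0. Observed 1.
Test 1: faults giving observed 1 are {g7 stuck-at-0, g8 stuck-at-1, g9 stuck-at-1}.
Test 2 (a=1, b=1, c=1, d=0, e=1): fault-free g1=1, g2=1, g3=0, g4=0, g5=1, g6=1, g7=1, g8=1, g9=1 → 1; observed 0. Eliminates g8 stuck-at-1, g9 stuck-at-1.
Only g7 stuck-at-0 is consistent with every test.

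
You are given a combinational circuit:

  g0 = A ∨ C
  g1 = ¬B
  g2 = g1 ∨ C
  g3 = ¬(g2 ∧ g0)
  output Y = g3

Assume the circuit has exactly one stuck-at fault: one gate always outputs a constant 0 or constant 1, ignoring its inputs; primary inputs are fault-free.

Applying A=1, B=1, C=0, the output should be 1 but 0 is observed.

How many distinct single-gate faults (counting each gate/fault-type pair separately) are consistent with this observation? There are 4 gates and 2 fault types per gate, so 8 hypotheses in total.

3

Fault-free: g0=1, g1=0, g2=0, g3=1 → 1. Observed 0.
  g0 stuck-at-0: output 1 ✗
  g0 stuck-at-1: output 1 ✗
  g1 stuck-at-0: output 1 ✗
  g1 stuck-at-1: output 0 ✓
  g2 stuck-at-0: output 1 ✗
  g2 stuck-at-1: output 0 ✓
  g3 stuck-at-0: output 0 ✓
  g3 stuck-at-1: output 1 ✗
Consistent faults: {g1 stuck-at-1, g2 stuck-at-1, g3 stuck-at-0} — 3 in all.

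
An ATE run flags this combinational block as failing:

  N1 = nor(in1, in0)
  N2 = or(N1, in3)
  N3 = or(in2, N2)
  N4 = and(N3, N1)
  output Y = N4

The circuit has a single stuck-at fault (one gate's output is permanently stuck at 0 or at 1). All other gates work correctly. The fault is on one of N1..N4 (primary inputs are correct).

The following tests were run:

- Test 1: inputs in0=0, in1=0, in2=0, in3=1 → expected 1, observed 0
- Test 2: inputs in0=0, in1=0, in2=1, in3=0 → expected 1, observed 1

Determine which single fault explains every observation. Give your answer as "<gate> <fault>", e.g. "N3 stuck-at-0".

N2 stuck-at-0

Fault-free values for test 1 (in0=0, in1=0, in2=0, in3=1): N1=1, N2=1, N3=1, N4=1, giving Y=1. Observed 0.
Test 1: faults giving observed 0 are {N1 stuck-at-0, N2 stuck-at-0, N3 stuck-at-0, N4 stuck-at-0}.
Test 2 (in0=0, in1=0, in2=1, in3=0): fault-free N1=1, N2=1, N3=1, N4=1 → 1; observed 1. Eliminates N1 stuck-at-0, N3 stuck-at-0, N4 stuck-at-0.
Only N2 stuck-at-0 is consistent with every test.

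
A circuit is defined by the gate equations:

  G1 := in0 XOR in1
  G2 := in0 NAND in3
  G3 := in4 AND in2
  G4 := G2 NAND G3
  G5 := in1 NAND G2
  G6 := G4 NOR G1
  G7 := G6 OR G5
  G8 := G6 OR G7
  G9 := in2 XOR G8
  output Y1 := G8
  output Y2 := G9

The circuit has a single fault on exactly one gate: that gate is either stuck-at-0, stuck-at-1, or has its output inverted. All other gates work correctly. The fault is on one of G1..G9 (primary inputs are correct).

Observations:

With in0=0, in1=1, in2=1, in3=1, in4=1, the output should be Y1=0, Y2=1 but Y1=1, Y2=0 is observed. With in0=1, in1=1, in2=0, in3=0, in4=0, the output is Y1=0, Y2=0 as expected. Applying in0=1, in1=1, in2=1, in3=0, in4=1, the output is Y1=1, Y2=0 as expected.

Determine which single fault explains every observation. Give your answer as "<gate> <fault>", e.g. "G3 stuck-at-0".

G1 stuck-at-0

Fault-free values for test 1 (in0=0, in1=1, in2=1, in3=1, in4=1): G1=1, G2=1, G3=1, G4=0, G5=0, G6=0, G7=0, G8=0, G9=1, giving Y1=0, Y2=1. Observed Y1=1, Y2=0.
Test 1: faults giving observed Y1=1, Y2=0 are {G1 stuck-at-0, G1 inverted output, G2 stuck-at-0, G2 inverted output, G5 stuck-at-1, G5 inverted output, G6 stuck-at-1, G6 inverted output, G7 stuck-at-1, G7 inverted output, G8 stuck-at-1, G8 inverted output}.
Test 2 (in0=1, in1=1, in2=0, in3=0, in4=0): fault-free G1=0, G2=1, G3=0, G4=1, G5=0, G6=0, G7=0, G8=0, G9=0 → Y1=0, Y2=0; observed Y1=0, Y2=0. Eliminates G2 stuck-at-0, G2 inverted output, G5 stuck-at-1, G5 inverted output, G6 stuck-at-1, G6 inverted output, G7 stuck-at-1, G7 inverted output, G8 stuck-at-1, G8 inverted output.
Test 3 (in0=1, in1=1, in2=1, in3=0, in4=1): fault-free G1=0, G2=1, G3=1, G4=0, G5=0, G6=1, G7=1, G8=1, G9=0 → Y1=1, Y2=0; observed Y1=1, Y2=0. Eliminates G1 inverted output.
Only G1 stuck-at-0 is consistent with every test.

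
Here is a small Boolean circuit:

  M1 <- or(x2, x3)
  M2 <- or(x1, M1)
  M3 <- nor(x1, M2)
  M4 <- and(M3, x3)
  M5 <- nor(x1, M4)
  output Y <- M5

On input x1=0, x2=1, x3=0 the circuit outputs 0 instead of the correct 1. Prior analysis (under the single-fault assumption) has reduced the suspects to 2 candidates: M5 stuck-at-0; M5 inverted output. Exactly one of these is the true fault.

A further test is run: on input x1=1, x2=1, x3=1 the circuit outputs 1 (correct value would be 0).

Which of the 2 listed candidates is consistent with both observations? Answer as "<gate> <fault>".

M5 inverted output

Evaluate each candidate on input x1=1, x2=1, x3=1:
  M5 stuck-at-0: M1=1, M2=1, M3=0, M4=0, M5=0 [stuck-at-0] → 0 — eliminated
  M5 inverted output: M1=1, M2=1, M3=0, M4=0, M5=1 [inverted output] → 1 — matches
Only M5 inverted output reproduces the observed 1.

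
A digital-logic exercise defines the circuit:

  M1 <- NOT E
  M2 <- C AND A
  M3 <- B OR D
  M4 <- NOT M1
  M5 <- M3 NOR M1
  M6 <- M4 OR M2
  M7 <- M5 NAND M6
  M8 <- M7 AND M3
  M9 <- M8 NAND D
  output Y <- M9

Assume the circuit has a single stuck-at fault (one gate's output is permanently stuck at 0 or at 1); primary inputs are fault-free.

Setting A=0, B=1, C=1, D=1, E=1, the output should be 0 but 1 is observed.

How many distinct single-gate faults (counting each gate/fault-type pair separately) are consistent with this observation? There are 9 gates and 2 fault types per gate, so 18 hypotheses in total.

5

Fault-free: M1=0, M2=0, M3=1, M4=1, M5=0, M6=1, M7=1, M8=1, M9=0 → 0. Observed 1.
  M1: none of the 2 fault types match ✗
  M2: none of the 2 fault types match ✗
  M3: stuck-at-0 ✓; others ✗
  M4: none of the 2 fault types match ✗
  M5: stuck-at-1 ✓; others ✗
  M6: none of the 2 fault types match ✗
  M7: stuck-at-0 ✓; others ✗
  M8: stuck-at-0 ✓; others ✗
  M9: stuck-at-1 ✓; others ✗
Consistent faults: {M3 stuck-at-0, M5 stuck-at-1, M7 stuck-at-0, M8 stuck-at-0, M9 stuck-at-1} — 5 in all.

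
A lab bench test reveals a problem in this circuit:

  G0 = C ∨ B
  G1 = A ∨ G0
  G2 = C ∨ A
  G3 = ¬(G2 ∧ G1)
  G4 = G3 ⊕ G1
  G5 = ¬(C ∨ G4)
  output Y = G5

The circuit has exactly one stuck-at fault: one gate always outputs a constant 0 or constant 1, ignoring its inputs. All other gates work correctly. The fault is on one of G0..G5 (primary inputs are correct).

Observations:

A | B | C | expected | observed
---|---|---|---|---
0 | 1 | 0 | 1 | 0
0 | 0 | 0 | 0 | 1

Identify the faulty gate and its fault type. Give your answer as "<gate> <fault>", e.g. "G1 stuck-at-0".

Fault-free values for test 1 (A=0, B=1, C=0): G0=1, G1=1, G2=0, G3=1, G4=0, G5=1, giving Y=1. Observed 0.
Test 1: faults giving observed 0 are {G0 stuck-at-0, G1 stuck-at-0, G2 stuck-at-1, G3 stuck-at-0, G4 stuck-at-1, G5 stuck-at-0}.
Test 2 (A=0, B=0, C=0): fault-free G0=0, G1=0, G2=0, G3=1, G4=1, G5=0 → 0; observed 1. Eliminates G0 stuck-at-0, G1 stuck-at-0, G2 stuck-at-1, G4 stuck-at-1, G5 stuck-at-0.
Only G3 stuck-at-0 is consistent with every test.

G3 stuck-at-0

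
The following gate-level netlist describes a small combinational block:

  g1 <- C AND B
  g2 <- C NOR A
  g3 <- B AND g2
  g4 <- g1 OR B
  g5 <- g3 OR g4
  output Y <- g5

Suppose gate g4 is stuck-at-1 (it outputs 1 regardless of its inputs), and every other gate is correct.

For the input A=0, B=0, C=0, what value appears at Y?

Propagate with g4 forced: g1=0, g2=1, g3=0, g4=1 [stuck-at-1], g5=1.
So Y = 1. (Without the fault it would be 0.)

1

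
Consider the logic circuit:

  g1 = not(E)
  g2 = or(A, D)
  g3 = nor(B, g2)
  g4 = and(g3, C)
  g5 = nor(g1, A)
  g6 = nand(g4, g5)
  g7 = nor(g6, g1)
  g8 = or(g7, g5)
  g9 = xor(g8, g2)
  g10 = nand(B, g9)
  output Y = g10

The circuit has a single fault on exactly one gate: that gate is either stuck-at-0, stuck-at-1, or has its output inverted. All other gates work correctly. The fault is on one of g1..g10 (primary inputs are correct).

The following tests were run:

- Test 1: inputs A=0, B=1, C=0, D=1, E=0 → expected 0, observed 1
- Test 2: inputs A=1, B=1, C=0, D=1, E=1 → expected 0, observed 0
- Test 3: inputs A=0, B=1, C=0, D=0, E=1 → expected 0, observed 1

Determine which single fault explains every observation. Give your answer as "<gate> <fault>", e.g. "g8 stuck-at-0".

Fault-free values for test 1 (A=0, B=1, C=0, D=1, E=0): g1=1, g2=1, g3=0, g4=0, g5=0, g6=1, g7=0, g8=0, g9=1, g10=0, giving Y=0. Observed 1.
Test 1: faults giving observed 1 are {g1 stuck-at-0, g1 inverted output, g2 stuck-at-0, g2 inverted output, g5 stuck-at-1, g5 inverted output, g7 stuck-at-1, g7 inverted output, g8 stuck-at-1, g8 inverted output, g9 stuck-at-0, g9 inverted output, g10 stuck-at-1, g10 inverted output}.
Test 2 (A=1, B=1, C=0, D=1, E=1): fault-free g1=0, g2=1, g3=0, g4=0, g5=0, g6=1, g7=0, g8=0, g9=1, g10=0 → 0; observed 0. Eliminates g2 stuck-at-0, g2 inverted output, g5 stuck-at-1, g5 inverted output, g7 stuck-at-1, g7 inverted output, g8 stuck-at-1, g8 inverted output, g9 stuck-at-0, g9 inverted output, g10 stuck-at-1, g10 inverted output.
Test 3 (A=0, B=1, C=0, D=0, E=1): fault-free g1=0, g2=0, g3=0, g4=0, g5=1, g6=1, g7=0, g8=1, g9=1, g10=0 → 0; observed 1. Eliminates g1 stuck-at-0.
Only g1 inverted output is consistent with every test.

g1 inverted output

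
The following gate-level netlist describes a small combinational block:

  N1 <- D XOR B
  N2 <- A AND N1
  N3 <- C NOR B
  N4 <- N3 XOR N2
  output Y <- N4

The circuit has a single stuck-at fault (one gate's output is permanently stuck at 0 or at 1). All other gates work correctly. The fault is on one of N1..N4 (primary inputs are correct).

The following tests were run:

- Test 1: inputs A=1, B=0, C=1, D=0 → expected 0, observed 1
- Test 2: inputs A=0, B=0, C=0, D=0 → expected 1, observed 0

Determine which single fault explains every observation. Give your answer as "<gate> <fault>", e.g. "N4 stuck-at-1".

N2 stuck-at-1

Fault-free values for test 1 (A=1, B=0, C=1, D=0): N1=0, N2=0, N3=0, N4=0, giving Y=0. Observed 1.
Test 1: faults giving observed 1 are {N1 stuck-at-1, N2 stuck-at-1, N3 stuck-at-1, N4 stuck-at-1}.
Test 2 (A=0, B=0, C=0, D=0): fault-free N1=0, N2=0, N3=1, N4=1 → 1; observed 0. Eliminates N1 stuck-at-1, N3 stuck-at-1, N4 stuck-at-1.
Only N2 stuck-at-1 is consistent with every test.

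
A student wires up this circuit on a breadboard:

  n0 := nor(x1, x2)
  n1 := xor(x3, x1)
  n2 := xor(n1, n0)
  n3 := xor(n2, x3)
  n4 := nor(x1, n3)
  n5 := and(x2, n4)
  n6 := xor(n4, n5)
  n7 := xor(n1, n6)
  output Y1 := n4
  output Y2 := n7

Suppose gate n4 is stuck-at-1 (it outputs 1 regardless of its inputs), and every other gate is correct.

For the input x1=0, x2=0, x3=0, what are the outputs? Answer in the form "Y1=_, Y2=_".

Y1=1, Y2=1

Propagate with n4 forced: n0=1, n1=0, n2=1, n3=1, n4=1 [stuck-at-1], n5=0, n6=1, n7=1.
So the outputs are Y1=1, Y2=1. (Without the fault they would be Y1=0, Y2=0.)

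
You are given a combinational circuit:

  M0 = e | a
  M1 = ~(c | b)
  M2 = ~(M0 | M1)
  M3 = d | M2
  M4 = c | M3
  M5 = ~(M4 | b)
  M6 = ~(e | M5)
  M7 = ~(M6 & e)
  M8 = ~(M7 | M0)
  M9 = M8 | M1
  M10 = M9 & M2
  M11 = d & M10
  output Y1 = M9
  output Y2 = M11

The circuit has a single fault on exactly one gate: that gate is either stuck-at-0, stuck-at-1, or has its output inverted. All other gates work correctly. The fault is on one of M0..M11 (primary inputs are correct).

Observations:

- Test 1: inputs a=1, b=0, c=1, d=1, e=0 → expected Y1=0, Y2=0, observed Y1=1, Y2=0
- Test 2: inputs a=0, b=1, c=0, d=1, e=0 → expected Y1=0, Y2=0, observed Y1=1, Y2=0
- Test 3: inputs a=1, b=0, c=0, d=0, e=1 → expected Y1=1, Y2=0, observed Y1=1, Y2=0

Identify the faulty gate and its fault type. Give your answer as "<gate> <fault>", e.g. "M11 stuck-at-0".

M1 stuck-at-1

Fault-free values for test 1 (a=1, b=0, c=1, d=1, e=0): M0=1, M1=0, M2=0, M3=1, M4=1, M5=0, M6=1, M7=1, M8=0, M9=0, M10=0, M11=0, giving Y1=0, Y2=0. Observed Y1=1, Y2=0.
Test 1: faults giving observed Y1=1, Y2=0 are {M1 stuck-at-1, M1 inverted output, M8 stuck-at-1, M8 inverted output, M9 stuck-at-1, M9 inverted output}.
Test 2 (a=0, b=1, c=0, d=1, e=0): fault-free M0=0, M1=0, M2=1, M3=1, M4=1, M5=0, M6=1, M7=1, M8=0, M9=0, M10=0, M11=0 → Y1=0, Y2=0; observed Y1=1, Y2=0. Eliminates M8 stuck-at-1, M8 inverted output, M9 stuck-at-1, M9 inverted output.
Test 3 (a=1, b=0, c=0, d=0, e=1): fault-free M0=1, M1=1, M2=0, M3=0, M4=0, M5=1, M6=0, M7=1, M8=0, M9=1, M10=0, M11=0 → Y1=1, Y2=0; observed Y1=1, Y2=0. Eliminates M1 inverted output.
Only M1 stuck-at-1 is consistent with every test.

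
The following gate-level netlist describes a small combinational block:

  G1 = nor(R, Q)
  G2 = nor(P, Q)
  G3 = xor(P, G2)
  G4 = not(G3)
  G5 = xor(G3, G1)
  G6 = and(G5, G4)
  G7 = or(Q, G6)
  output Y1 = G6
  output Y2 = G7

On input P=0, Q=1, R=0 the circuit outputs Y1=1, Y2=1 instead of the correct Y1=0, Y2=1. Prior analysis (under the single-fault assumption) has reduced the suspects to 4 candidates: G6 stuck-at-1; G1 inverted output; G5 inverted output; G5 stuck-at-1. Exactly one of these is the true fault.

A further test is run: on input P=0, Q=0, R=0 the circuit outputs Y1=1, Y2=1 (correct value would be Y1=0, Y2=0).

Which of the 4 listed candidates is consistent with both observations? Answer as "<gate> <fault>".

Evaluate each candidate on input P=0, Q=0, R=0:
  G6 stuck-at-1: G1=1, G2=1, G3=1, G4=0, G5=0, G6=1 [stuck-at-1], G7=1 → Y1=1, Y2=1 — matches
  G1 inverted output: G1=0 [inverted output], G2=1, G3=1, G4=0, G5=1, G6=0, G7=0 → Y1=0, Y2=0 — eliminated
  G5 inverted output: G1=1, G2=1, G3=1, G4=0, G5=1 [inverted output], G6=0, G7=0 → Y1=0, Y2=0 — eliminated
  G5 stuck-at-1: G1=1, G2=1, G3=1, G4=0, G5=1 [stuck-at-1], G6=0, G7=0 → Y1=0, Y2=0 — eliminated
Only G6 stuck-at-1 reproduces the observed Y1=1, Y2=1.

G6 stuck-at-1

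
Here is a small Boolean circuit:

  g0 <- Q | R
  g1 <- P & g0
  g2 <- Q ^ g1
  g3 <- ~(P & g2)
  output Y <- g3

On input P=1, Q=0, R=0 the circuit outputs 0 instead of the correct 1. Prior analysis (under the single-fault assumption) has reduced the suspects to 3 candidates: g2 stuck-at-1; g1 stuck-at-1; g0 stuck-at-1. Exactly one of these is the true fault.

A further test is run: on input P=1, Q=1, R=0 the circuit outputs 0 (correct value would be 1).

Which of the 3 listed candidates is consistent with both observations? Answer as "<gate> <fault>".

Evaluate each candidate on input P=1, Q=1, R=0:
  g2 stuck-at-1: g0=1, g1=1, g2=1 [stuck-at-1], g3=0 → 0 — matches
  g1 stuck-at-1: g0=1, g1=1 [stuck-at-1], g2=0, g3=1 → 1 — eliminated
  g0 stuck-at-1: g0=1 [stuck-at-1], g1=1, g2=0, g3=1 → 1 — eliminated
Only g2 stuck-at-1 reproduces the observed 0.

g2 stuck-at-1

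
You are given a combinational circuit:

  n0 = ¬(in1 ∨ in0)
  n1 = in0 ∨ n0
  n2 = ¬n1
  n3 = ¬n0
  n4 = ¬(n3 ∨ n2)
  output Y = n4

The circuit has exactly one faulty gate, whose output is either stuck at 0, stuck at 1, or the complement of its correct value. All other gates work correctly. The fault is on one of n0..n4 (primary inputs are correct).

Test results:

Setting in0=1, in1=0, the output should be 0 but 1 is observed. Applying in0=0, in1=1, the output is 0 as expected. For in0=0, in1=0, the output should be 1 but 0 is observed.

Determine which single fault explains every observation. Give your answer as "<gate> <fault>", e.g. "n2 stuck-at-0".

n3 inverted output

Fault-free values for test 1 (in0=1, in1=0): n0=0, n1=1, n2=0, n3=1, n4=0, giving Y=0. Observed 1.
Test 1: faults giving observed 1 are {n0 stuck-at-1, n0 inverted output, n3 stuck-at-0, n3 inverted output, n4 stuck-at-1, n4 inverted output}.
Test 2 (in0=0, in1=1): fault-free n0=0, n1=0, n2=1, n3=1, n4=0 → 0; observed 0. Eliminates n0 stuck-at-1, n0 inverted output, n4 stuck-at-1, n4 inverted output.
Test 3 (in0=0, in1=0): fault-free n0=1, n1=1, n2=0, n3=0, n4=1 → 1; observed 0. Eliminates n3 stuck-at-0.
Only n3 inverted output is consistent with every test.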